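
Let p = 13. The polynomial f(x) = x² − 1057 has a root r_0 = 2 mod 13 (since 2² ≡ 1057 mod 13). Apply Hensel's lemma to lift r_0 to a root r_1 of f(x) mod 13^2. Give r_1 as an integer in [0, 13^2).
r_1 = 54 (mod 169)

Hensel's recurrence: r_{i+1} = r_i − f(r_i)·(f′(r_i))^{-1} mod 13^{i+2}, with f′(x) = 2x. Iterate:
  r_0 = 2 (mod 13)
  r_1 = 54 (mod 169)
Final: r_1 = 54, and one checks f(r_1) ≡ 0 mod 13^2.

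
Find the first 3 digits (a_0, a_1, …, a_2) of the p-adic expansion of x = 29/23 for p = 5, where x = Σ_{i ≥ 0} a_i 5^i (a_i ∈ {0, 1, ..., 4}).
(a_0, …, a_2) = (3, 4, 0)

v_5(29/23) = 0 (numerator and denominator both coprime to 5), so x ∈ ℤ_5^×. Compute digits iteratively via a_i = x_i mod 5, x_{i+1} = (x_i − a_i)/5, with x_0 = x:
  x_0 = 29/23;  a_0 = 3;  x_1 = (x_0 − 3)/5 = -8/23
  x_1 = -8/23;  a_1 = 4;  x_2 = (x_1 − 4)/5 = -20/23
  x_2 = -20/23;  a_2 = 0;  x_3 = (x_2 − 0)/5 = -4/23
Digits: (3, 4, 0).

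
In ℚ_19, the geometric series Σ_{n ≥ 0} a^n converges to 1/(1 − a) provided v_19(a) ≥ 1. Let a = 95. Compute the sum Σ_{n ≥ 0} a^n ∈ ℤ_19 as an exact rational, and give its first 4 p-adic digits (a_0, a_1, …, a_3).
Σ a^n = 1/(1 − a) = -1/94;  first 4 digits = (1, 5, 6, 12)

v_19(a) = 1 ≥ 1, so the series converges in ℤ_19 to 1/(1 − a) = 1/(1 − 95) = -1/94. Expand this rational in ℤ_19: compute digits iteratively via d_i = x_i mod 19, x_{i+1} = (x_i − d_i)/19. The first 4 digits are (1, 5, 6, 12).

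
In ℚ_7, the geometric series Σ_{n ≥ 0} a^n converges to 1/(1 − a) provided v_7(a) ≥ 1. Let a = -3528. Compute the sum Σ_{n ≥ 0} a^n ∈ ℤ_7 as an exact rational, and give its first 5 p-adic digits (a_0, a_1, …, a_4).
Σ a^n = 1/(1 − a) = 1/3529;  first 5 digits = (1, 0, 5, 3, 2)

v_7(a) = 2 ≥ 1, so the series converges in ℤ_7 to 1/(1 − a) = 1/(1 − (-3528)) = 1/3529. Expand this rational in ℤ_7: compute digits iteratively via d_i = x_i mod 7, x_{i+1} = (x_i − d_i)/7. The first 5 digits are (1, 0, 5, 3, 2).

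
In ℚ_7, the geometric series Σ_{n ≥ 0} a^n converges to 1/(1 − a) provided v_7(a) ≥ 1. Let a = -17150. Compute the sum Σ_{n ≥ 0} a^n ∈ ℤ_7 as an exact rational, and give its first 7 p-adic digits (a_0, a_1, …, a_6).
Σ a^n = 1/(1 − a) = 1/17151;  first 7 digits = (1, 0, 0, 6, 6, 5, 0)

v_7(a) = 3 ≥ 1, so the series converges in ℤ_7 to 1/(1 − a) = 1/(1 − (-17150)) = 1/17151. Expand this rational in ℤ_7: compute digits iteratively via d_i = x_i mod 7, x_{i+1} = (x_i − d_i)/7. The first 7 digits are (1, 0, 0, 6, 6, 5, 0).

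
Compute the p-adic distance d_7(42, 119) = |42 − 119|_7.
d_7(42, 119) = 1/7

Step 1 — x − y = 42 − 119 = -77. Step 2 — v_7(-77) = 1 (factor: -77 = −(7^1 · 11); the sign does not affect v_p). Step 3 — |x − y|_7 = 7^{-1} = 1/7.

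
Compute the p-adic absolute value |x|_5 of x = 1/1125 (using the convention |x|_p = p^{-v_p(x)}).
|1/1125|_5 = 125

Step 1 — compute v_5(x) by factoring powers of 5 out of the numerator and denominator: v_5(1/1125) = -3. Step 2 — apply |x|_p = p^{-v_p(x)} = 5^{3} = 125.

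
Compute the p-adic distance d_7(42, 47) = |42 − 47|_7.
d_7(42, 47) = 1

Step 1 — x − y = 42 − 47 = -5. Step 2 — v_7(-5) = 0 (factor: -5 = −(7^0 · 5); the sign does not affect v_p). Step 3 — |x − y|_7 = 7^{0} = 1.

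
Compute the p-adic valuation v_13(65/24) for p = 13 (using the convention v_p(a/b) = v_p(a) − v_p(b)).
v_13(65/24) = 1

Factor powers of 13 from the numerator and denominator of the reduced fraction: 65 = 13^1 · 5 and 24 = 13^0 · 24. Apply v_p(a/b) = v_p(a) − v_p(b): v_13(65/24) = 1 − 0 = 1.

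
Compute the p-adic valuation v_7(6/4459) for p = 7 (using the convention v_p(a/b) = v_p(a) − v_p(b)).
v_7(6/4459) = -3

Factor powers of 7 from the numerator and denominator of the reduced fraction: 6 = 7^0 · 6 and 4459 = 7^3 · 13. Apply v_p(a/b) = v_p(a) − v_p(b): v_7(6/4459) = 0 − 3 = -3.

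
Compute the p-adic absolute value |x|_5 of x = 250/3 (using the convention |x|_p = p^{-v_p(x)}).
|250/3|_5 = 1/125

Step 1 — compute v_5(x) by factoring powers of 5 out of the numerator and denominator: v_5(250/3) = 3. Step 2 — apply |x|_p = p^{-v_p(x)} = 5^{-3} = 1/125.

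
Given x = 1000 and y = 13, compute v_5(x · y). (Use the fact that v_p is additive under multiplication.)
v_5(13000) = 3

v_p(x) = 3 (factor: 1000 = 5^3 · 8); v_p(y) = 0 (factor: 13 = 5^0 · 13). Additivity: v_p(xy) = v_p(x) + v_p(y) = 3 + 0 = 3. (Direct check: xy = 13000 = 5^3 · (104).)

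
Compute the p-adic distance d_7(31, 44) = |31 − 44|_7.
d_7(31, 44) = 1

Step 1 — x − y = 31 − 44 = -13. Step 2 — v_7(-13) = 0 (factor: -13 = −(7^0 · 13); the sign does not affect v_p). Step 3 — |x − y|_7 = 7^{0} = 1.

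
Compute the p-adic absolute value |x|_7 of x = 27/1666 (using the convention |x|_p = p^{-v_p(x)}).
|27/1666|_7 = 49

Step 1 — compute v_7(x) by factoring powers of 7 out of the numerator and denominator: v_7(27/1666) = -2. Step 2 — apply |x|_p = p^{-v_p(x)} = 7^{2} = 49.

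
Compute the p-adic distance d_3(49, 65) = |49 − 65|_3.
d_3(49, 65) = 1

Step 1 — x − y = 49 − 65 = -16. Step 2 — v_3(-16) = 0 (factor: -16 = −(3^0 · 16); the sign does not affect v_p). Step 3 — |x − y|_3 = 3^{0} = 1.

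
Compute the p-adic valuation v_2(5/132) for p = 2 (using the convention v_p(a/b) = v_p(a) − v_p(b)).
v_2(5/132) = -2

Factor powers of 2 from the numerator and denominator of the reduced fraction: 5 = 2^0 · 5 and 132 = 2^2 · 33. Apply v_p(a/b) = v_p(a) − v_p(b): v_2(5/132) = 0 − 2 = -2.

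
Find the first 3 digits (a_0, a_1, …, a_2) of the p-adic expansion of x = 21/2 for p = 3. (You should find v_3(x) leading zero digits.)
(a_0, …, a_2) = (0, 2, 2)

v_3(21/2) = 1, so a_0 = ... = a_0 = 0. Factor out: x = 3^1 · u with u = 7/2 a unit in ℤ_3. Expand u iteratively via a_{v+i} = u_i mod 3, u_{i+1} = (u_i − a_{v+i})/3:
  u_0 = 7/2;  a_1 = 2;  u_1 = (u_0 − 2)/3 = 1/2
  u_1 = 1/2;  a_2 = 2;  u_2 = (u_1 − 2)/3 = -1/2
Digits: (0, 2, 2).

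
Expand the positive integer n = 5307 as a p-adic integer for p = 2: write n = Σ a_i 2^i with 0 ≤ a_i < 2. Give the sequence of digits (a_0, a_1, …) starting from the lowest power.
(a_0, a_1, …) = (1, 1, 0, 1, 1, 1, 0, 1, 0, 0, 1, 0, 1)

Repeated division by 2 gives the digits low-to-high: 5307 = 1 + 1·2^1 + 1·2^3 + 1·2^4 + 1·2^5 + 1·2^7 + 1·2^10 + 1·2^12. Digit sequence: (1, 1, 0, 1, 1, 1, 0, 1, 0, 0, 1, 0, 1).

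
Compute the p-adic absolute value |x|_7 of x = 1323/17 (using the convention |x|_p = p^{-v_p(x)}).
|1323/17|_7 = 1/49

Step 1 — compute v_7(x) by factoring powers of 7 out of the numerator and denominator: v_7(1323/17) = 2. Step 2 — apply |x|_p = p^{-v_p(x)} = 7^{-2} = 1/49.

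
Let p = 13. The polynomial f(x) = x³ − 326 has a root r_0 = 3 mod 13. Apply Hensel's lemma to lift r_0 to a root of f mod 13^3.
r_2 = 809 (mod 2197)

Hensel: r_{i+1} = r_i − f(r_i)/f′(r_i) mod 13^{i+2}, where f′(x) = 3x². Iterate:
  r_0 = 3 (mod 13)
  r_1 = 133 (mod 169)
  r_2 = 809 (mod 2197)
Final: r = 809 with f(r) ≡ 0 mod 13^3.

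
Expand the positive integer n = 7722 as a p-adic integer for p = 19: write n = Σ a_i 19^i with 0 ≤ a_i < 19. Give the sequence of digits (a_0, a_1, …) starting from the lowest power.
(a_0, a_1, …) = (8, 7, 2, 1)

Repeated division by 19 gives the digits low-to-high: 7722 = 8 + 7·19^1 + 2·19^2 + 1·19^3. Digit sequence: (8, 7, 2, 1).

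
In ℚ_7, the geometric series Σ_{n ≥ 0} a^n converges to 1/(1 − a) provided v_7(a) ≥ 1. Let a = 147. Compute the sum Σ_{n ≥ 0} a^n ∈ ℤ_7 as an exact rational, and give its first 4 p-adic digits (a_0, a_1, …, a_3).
Σ a^n = 1/(1 − a) = -1/146;  first 4 digits = (1, 0, 3, 0)

v_7(a) = 2 ≥ 1, so the series converges in ℤ_7 to 1/(1 − a) = 1/(1 − 147) = -1/146. Expand this rational in ℤ_7: compute digits iteratively via d_i = x_i mod 7, x_{i+1} = (x_i − d_i)/7. The first 4 digits are (1, 0, 3, 0).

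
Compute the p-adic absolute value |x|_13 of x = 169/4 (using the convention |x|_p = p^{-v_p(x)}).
|169/4|_13 = 1/169

Step 1 — compute v_13(x) by factoring powers of 13 out of the numerator and denominator: v_13(169/4) = 2. Step 2 — apply |x|_p = p^{-v_p(x)} = 13^{-2} = 1/169.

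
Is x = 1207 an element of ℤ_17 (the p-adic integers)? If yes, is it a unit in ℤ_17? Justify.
x ∈ ℤ_17 but not a unit; v_17(x) = 1 > 0

ℤ_17 = {x ∈ ℚ_17 : v_17(x) ≥ 0} and ℤ_17^× = {x ∈ ℤ_17 : v_17(x) = 0}. Here v_17(1207) = v_17(num) − v_17(den) = 1; compare against these criteria.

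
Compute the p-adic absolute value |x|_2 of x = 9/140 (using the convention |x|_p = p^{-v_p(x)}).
|9/140|_2 = 4

Step 1 — compute v_2(x) by factoring powers of 2 out of the numerator and denominator: v_2(9/140) = -2. Step 2 — apply |x|_p = p^{-v_p(x)} = 2^{2} = 4.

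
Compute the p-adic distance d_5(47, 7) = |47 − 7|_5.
d_5(47, 7) = 1/5

Step 1 — x − y = 47 − 7 = 40. Step 2 — v_5(40) = 1 (factor: 40 = (5^1 · 8); the sign does not affect v_p). Step 3 — |x − y|_5 = 5^{-1} = 1/5.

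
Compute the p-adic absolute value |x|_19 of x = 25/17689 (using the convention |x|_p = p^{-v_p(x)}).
|25/17689|_19 = 361

Step 1 — compute v_19(x) by factoring powers of 19 out of the numerator and denominator: v_19(25/17689) = -2. Step 2 — apply |x|_p = p^{-v_p(x)} = 19^{2} = 361.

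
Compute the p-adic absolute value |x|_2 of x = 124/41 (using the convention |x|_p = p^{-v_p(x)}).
|124/41|_2 = 1/4

Step 1 — compute v_2(x) by factoring powers of 2 out of the numerator and denominator: v_2(124/41) = 2. Step 2 — apply |x|_p = p^{-v_p(x)} = 2^{-2} = 1/4.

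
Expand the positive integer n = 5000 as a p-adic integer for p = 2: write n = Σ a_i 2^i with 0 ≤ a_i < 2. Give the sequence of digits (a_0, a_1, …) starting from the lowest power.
(a_0, a_1, …) = (0, 0, 0, 1, 0, 0, 0, 1, 1, 1, 0, 0, 1)

Repeated division by 2 gives the digits low-to-high: 5000 = 1·2^3 + 1·2^7 + 1·2^8 + 1·2^9 + 1·2^12. Digit sequence: (0, 0, 0, 1, 0, 0, 0, 1, 1, 1, 0, 0, 1).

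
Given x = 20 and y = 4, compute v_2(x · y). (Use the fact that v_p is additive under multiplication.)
v_2(80) = 4

v_p(x) = 2 (factor: 20 = 2^2 · 5); v_p(y) = 2 (factor: 4 = 2^2 · 1). Additivity: v_p(xy) = v_p(x) + v_p(y) = 2 + 2 = 4. (Direct check: xy = 80 = 2^4 · (5).)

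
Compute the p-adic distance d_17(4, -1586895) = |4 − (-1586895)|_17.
d_17(4, -1586895) = 1/83521

Step 1 — x − y = 4 − (-1586895) = 1586899. Step 2 — v_17(1586899) = 4 (factor: 1586899 = (17^4 · 19); the sign does not affect v_p). Step 3 — |x − y|_17 = 17^{-4} = 1/83521.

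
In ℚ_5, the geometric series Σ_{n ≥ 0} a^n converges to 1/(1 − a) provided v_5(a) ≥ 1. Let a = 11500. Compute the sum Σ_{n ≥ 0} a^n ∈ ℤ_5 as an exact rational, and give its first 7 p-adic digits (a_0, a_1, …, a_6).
Σ a^n = 1/(1 − a) = -1/11499;  first 7 digits = (1, 0, 0, 2, 3, 3, 4)

v_5(a) = 3 ≥ 1, so the series converges in ℤ_5 to 1/(1 − a) = 1/(1 − 11500) = -1/11499. Expand this rational in ℤ_5: compute digits iteratively via d_i = x_i mod 5, x_{i+1} = (x_i − d_i)/5. The first 7 digits are (1, 0, 0, 2, 3, 3, 4).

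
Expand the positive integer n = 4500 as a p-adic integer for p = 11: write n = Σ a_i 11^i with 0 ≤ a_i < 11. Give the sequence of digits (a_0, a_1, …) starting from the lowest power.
(a_0, a_1, …) = (1, 2, 4, 3)

Repeated division by 11 gives the digits low-to-high: 4500 = 1 + 2·11^1 + 4·11^2 + 3·11^3. Digit sequence: (1, 2, 4, 3).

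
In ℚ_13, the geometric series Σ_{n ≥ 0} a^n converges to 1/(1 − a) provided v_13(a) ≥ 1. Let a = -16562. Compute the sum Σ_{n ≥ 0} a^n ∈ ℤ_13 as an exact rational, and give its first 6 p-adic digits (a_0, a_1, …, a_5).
Σ a^n = 1/(1 − a) = 1/16563;  first 6 digits = (1, 0, 6, 5, 9, 10)

v_13(a) = 2 ≥ 1, so the series converges in ℤ_13 to 1/(1 − a) = 1/(1 − (-16562)) = 1/16563. Expand this rational in ℤ_13: compute digits iteratively via d_i = x_i mod 13, x_{i+1} = (x_i − d_i)/13. The first 6 digits are (1, 0, 6, 5, 9, 10).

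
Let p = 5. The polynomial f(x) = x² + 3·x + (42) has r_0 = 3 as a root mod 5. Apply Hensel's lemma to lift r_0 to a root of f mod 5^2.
r_1 = 13 (mod 25)

Hensel: r_{i+1} = r_i − f(r_i)·(f′(r_i))^{-1} mod 5^{i+2}, f′(x) = 2x + 3. Iterate:
  r_0 = 3 (mod 5)
  r_1 = 13 (mod 25)
Final: r = 13 satisfies f(r) ≡ 0 mod 5^2.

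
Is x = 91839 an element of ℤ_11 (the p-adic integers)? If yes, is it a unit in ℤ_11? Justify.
x ∈ ℤ_11 but not a unit; v_11(x) = 3 > 0

ℤ_11 = {x ∈ ℚ_11 : v_11(x) ≥ 0} and ℤ_11^× = {x ∈ ℤ_11 : v_11(x) = 0}. Here v_11(91839) = v_11(num) − v_11(den) = 3; compare against these criteria.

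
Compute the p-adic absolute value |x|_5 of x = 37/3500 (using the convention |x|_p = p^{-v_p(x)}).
|37/3500|_5 = 125

Step 1 — compute v_5(x) by factoring powers of 5 out of the numerator and denominator: v_5(37/3500) = -3. Step 2 — apply |x|_p = p^{-v_p(x)} = 5^{3} = 125.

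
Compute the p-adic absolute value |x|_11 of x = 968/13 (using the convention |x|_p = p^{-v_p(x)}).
|968/13|_11 = 1/121

Step 1 — compute v_11(x) by factoring powers of 11 out of the numerator and denominator: v_11(968/13) = 2. Step 2 — apply |x|_p = p^{-v_p(x)} = 11^{-2} = 1/121.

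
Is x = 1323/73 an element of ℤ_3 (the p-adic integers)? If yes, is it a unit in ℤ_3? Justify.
x ∈ ℤ_3 but not a unit; v_3(x) = 3 > 0

ℤ_3 = {x ∈ ℚ_3 : v_3(x) ≥ 0} and ℤ_3^× = {x ∈ ℤ_3 : v_3(x) = 0}. Here v_3(1323/73) = v_3(num) − v_3(den) = 3; compare against these criteria.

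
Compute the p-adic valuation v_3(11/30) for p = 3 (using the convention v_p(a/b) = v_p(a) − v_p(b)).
v_3(11/30) = -1

Factor powers of 3 from the numerator and denominator of the reduced fraction: 11 = 3^0 · 11 and 30 = 3^1 · 10. Apply v_p(a/b) = v_p(a) − v_p(b): v_3(11/30) = 0 − 1 = -1.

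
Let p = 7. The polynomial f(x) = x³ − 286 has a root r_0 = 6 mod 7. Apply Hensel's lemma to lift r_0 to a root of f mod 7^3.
r_2 = 62 (mod 343)

Hensel: r_{i+1} = r_i − f(r_i)/f′(r_i) mod 7^{i+2}, where f′(x) = 3x². Iterate:
  r_0 = 6 (mod 7)
  r_1 = 13 (mod 49)
  r_2 = 62 (mod 343)
Final: r = 62 with f(r) ≡ 0 mod 7^3.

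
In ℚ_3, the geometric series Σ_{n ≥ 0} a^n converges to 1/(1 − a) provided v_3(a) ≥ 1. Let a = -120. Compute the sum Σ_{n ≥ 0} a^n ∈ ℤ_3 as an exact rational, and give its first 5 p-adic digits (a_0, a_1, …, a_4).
Σ a^n = 1/(1 − a) = 1/121;  first 5 digits = (1, 2, 2, 2, 2)

v_3(a) = 1 ≥ 1, so the series converges in ℤ_3 to 1/(1 − a) = 1/(1 − (-120)) = 1/121. Expand this rational in ℤ_3: compute digits iteratively via d_i = x_i mod 3, x_{i+1} = (x_i − d_i)/3. The first 5 digits are (1, 2, 2, 2, 2).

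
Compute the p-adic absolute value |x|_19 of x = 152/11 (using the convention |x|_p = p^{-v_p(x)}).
|152/11|_19 = 1/19

Step 1 — compute v_19(x) by factoring powers of 19 out of the numerator and denominator: v_19(152/11) = 1. Step 2 — apply |x|_p = p^{-v_p(x)} = 19^{-1} = 1/19.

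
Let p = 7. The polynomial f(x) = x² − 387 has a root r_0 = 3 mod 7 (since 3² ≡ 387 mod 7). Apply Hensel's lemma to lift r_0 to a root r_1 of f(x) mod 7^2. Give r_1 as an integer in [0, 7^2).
r_1 = 17 (mod 49)

Hensel's recurrence: r_{i+1} = r_i − f(r_i)·(f′(r_i))^{-1} mod 7^{i+2}, with f′(x) = 2x. Iterate:
  r_0 = 3 (mod 7)
  r_1 = 17 (mod 49)
Final: r_1 = 17, and one checks f(r_1) ≡ 0 mod 7^2.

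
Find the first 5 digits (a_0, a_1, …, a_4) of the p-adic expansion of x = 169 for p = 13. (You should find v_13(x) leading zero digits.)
(a_0, …, a_4) = (0, 0, 1, 0, 0)

v_13(169) = 2, so a_0 = ... = a_1 = 0. Factor out: x = 13^2 · u with u = 1 a unit in ℤ_13. Expand u iteratively via a_{v+i} = u_i mod 13, u_{i+1} = (u_i − a_{v+i})/13:
  u_0 = 1;  a_2 = 1;  u_1 = (u_0 − 1)/13 = 0
  u_1 = 0;  a_3 = 0;  u_2 = (u_1 − 0)/13 = 0
  u_2 = 0;  a_4 = 0;  u_3 = (u_2 − 0)/13 = 0
Digits: (0, 0, 1, 0, 0).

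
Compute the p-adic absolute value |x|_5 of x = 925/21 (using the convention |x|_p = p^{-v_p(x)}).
|925/21|_5 = 1/25

Step 1 — compute v_5(x) by factoring powers of 5 out of the numerator and denominator: v_5(925/21) = 2. Step 2 — apply |x|_p = p^{-v_p(x)} = 5^{-2} = 1/25.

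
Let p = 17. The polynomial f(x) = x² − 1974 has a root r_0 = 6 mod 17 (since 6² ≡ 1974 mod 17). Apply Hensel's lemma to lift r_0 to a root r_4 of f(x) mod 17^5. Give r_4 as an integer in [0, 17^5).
r_4 = 1232897 (mod 1419857)

Hensel's recurrence: r_{i+1} = r_i − f(r_i)·(f′(r_i))^{-1} mod 17^{i+2}, with f′(x) = 2x. Iterate:
  r_0 = 6 (mod 17)
  r_1 = 23 (mod 289)
  r_2 = 4647 (mod 4913)
  r_3 = 63603 (mod 83521)
  r_4 = 1232897 (mod 1419857)
Final: r_4 = 1232897, and one checks f(r_4) ≡ 0 mod 17^5.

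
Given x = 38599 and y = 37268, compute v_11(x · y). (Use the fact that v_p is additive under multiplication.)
v_11(1438507532) = 6

v_p(x) = 3 (factor: 38599 = 11^3 · 29); v_p(y) = 3 (factor: 37268 = 11^3 · 28). Additivity: v_p(xy) = v_p(x) + v_p(y) = 3 + 3 = 6. (Direct check: xy = 1438507532 = 11^6 · (812).)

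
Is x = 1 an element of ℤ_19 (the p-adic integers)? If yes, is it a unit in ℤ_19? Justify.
x ∈ ℤ_19^× (unit); v_19(x) = 0

ℤ_19 = {x ∈ ℚ_19 : v_19(x) ≥ 0} and ℤ_19^× = {x ∈ ℤ_19 : v_19(x) = 0}. Here v_19(1) = v_19(num) − v_19(den) = 0; compare against these criteria.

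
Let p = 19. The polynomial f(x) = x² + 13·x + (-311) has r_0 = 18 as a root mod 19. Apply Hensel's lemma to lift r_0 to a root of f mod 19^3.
r_2 = 455 (mod 6859)

Hensel: r_{i+1} = r_i − f(r_i)·(f′(r_i))^{-1} mod 19^{i+2}, f′(x) = 2x + 13. Iterate:
  r_0 = 18 (mod 19)
  r_1 = 94 (mod 361)
  r_2 = 455 (mod 6859)
Final: r = 455 satisfies f(r) ≡ 0 mod 19^3.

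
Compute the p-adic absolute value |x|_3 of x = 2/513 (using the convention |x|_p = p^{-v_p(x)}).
|2/513|_3 = 27

Step 1 — compute v_3(x) by factoring powers of 3 out of the numerator and denominator: v_3(2/513) = -3. Step 2 — apply |x|_p = p^{-v_p(x)} = 3^{3} = 27.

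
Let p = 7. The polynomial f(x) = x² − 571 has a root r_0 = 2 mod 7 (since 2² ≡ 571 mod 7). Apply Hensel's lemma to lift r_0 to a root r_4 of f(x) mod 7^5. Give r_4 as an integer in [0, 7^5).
r_4 = 2704 (mod 16807)

Hensel's recurrence: r_{i+1} = r_i − f(r_i)·(f′(r_i))^{-1} mod 7^{i+2}, with f′(x) = 2x. Iterate:
  r_0 = 2 (mod 7)
  r_1 = 9 (mod 49)
  r_2 = 303 (mod 343)
  r_3 = 303 (mod 2401)
  r_4 = 2704 (mod 16807)
Final: r_4 = 2704, and one checks f(r_4) ≡ 0 mod 7^5.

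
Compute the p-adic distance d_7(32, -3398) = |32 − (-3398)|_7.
d_7(32, -3398) = 1/343

Step 1 — x − y = 32 − (-3398) = 3430. Step 2 — v_7(3430) = 3 (factor: 3430 = (7^3 · 10); the sign does not affect v_p). Step 3 — |x − y|_7 = 7^{-3} = 1/343.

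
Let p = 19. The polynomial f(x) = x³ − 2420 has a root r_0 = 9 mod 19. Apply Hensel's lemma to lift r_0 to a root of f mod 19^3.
r_2 = 3828 (mod 6859)

Hensel: r_{i+1} = r_i − f(r_i)/f′(r_i) mod 19^{i+2}, where f′(x) = 3x². Iterate:
  r_0 = 9 (mod 19)
  r_1 = 218 (mod 361)
  r_2 = 3828 (mod 6859)
Final: r = 3828 with f(r) ≡ 0 mod 19^3.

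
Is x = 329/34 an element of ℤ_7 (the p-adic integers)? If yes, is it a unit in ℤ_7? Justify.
x ∈ ℤ_7 but not a unit; v_7(x) = 1 > 0

ℤ_7 = {x ∈ ℚ_7 : v_7(x) ≥ 0} and ℤ_7^× = {x ∈ ℤ_7 : v_7(x) = 0}. Here v_7(329/34) = v_7(num) − v_7(den) = 1; compare against these criteria.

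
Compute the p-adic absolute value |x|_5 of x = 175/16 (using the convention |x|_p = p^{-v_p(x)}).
|175/16|_5 = 1/25

Step 1 — compute v_5(x) by factoring powers of 5 out of the numerator and denominator: v_5(175/16) = 2. Step 2 — apply |x|_p = p^{-v_p(x)} = 5^{-2} = 1/25.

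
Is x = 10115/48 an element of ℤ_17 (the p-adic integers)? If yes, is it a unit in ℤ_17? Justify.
x ∈ ℤ_17 but not a unit; v_17(x) = 2 > 0

ℤ_17 = {x ∈ ℚ_17 : v_17(x) ≥ 0} and ℤ_17^× = {x ∈ ℤ_17 : v_17(x) = 0}. Here v_17(10115/48) = v_17(num) − v_17(den) = 2; compare against these criteria.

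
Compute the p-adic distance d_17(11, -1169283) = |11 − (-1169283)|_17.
d_17(11, -1169283) = 1/83521

Step 1 — x − y = 11 − (-1169283) = 1169294. Step 2 — v_17(1169294) = 4 (factor: 1169294 = (17^4 · 14); the sign does not affect v_p). Step 3 — |x − y|_17 = 17^{-4} = 1/83521.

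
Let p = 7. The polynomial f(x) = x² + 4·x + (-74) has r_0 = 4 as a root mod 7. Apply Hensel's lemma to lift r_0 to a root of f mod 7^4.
r_3 = 228 (mod 2401)

Hensel: r_{i+1} = r_i − f(r_i)·(f′(r_i))^{-1} mod 7^{i+2}, f′(x) = 2x + 4. Iterate:
  r_0 = 4 (mod 7)
  r_1 = 32 (mod 49)
  r_2 = 228 (mod 343)
  r_3 = 228 (mod 2401)
Final: r = 228 satisfies f(r) ≡ 0 mod 7^4.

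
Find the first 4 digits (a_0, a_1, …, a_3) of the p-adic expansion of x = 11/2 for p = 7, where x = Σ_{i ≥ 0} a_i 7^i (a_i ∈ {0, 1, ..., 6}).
(a_0, …, a_3) = (2, 4, 3, 3)

v_7(11/2) = 0 (numerator and denominator both coprime to 7), so x ∈ ℤ_7^×. Compute digits iteratively via a_i = x_i mod 7, x_{i+1} = (x_i − a_i)/7, with x_0 = x:
  x_0 = 11/2;  a_0 = 2;  x_1 = (x_0 − 2)/7 = 1/2
  x_1 = 1/2;  a_1 = 4;  x_2 = (x_1 − 4)/7 = -1/2
  x_2 = -1/2;  a_2 = 3;  x_3 = (x_2 − 3)/7 = -1/2
  x_3 = -1/2;  a_3 = 3;  x_4 = (x_3 − 3)/7 = -1/2
Digits: (2, 4, 3, 3).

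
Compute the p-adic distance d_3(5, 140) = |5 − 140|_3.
d_3(5, 140) = 1/27

Step 1 — x − y = 5 − 140 = -135. Step 2 — v_3(-135) = 3 (factor: -135 = −(3^3 · 5); the sign does not affect v_p). Step 3 — |x − y|_3 = 3^{-3} = 1/27.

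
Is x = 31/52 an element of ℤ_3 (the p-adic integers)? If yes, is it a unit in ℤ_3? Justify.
x ∈ ℤ_3^× (unit); v_3(x) = 0

ℤ_3 = {x ∈ ℚ_3 : v_3(x) ≥ 0} and ℤ_3^× = {x ∈ ℤ_3 : v_3(x) = 0}. Here v_3(31/52) = v_3(num) − v_3(den) = 0; compare against these criteria.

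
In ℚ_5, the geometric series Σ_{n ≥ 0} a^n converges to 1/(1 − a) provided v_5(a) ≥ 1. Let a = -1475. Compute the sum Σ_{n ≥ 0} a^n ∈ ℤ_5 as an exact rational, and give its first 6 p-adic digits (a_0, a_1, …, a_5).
Σ a^n = 1/(1 − a) = 1/1476;  first 6 digits = (1, 0, 1, 3, 3, 0)

v_5(a) = 2 ≥ 1, so the series converges in ℤ_5 to 1/(1 − a) = 1/(1 − (-1475)) = 1/1476. Expand this rational in ℤ_5: compute digits iteratively via d_i = x_i mod 5, x_{i+1} = (x_i − d_i)/5. The first 6 digits are (1, 0, 1, 3, 3, 0).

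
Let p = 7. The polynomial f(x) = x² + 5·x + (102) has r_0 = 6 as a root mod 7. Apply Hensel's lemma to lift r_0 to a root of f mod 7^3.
r_2 = 195 (mod 343)

Hensel: r_{i+1} = r_i − f(r_i)·(f′(r_i))^{-1} mod 7^{i+2}, f′(x) = 2x + 5. Iterate:
  r_0 = 6 (mod 7)
  r_1 = 48 (mod 49)
  r_2 = 195 (mod 343)
Final: r = 195 satisfies f(r) ≡ 0 mod 7^3.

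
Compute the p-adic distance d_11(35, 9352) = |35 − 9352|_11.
d_11(35, 9352) = 1/1331

Step 1 — x − y = 35 − 9352 = -9317. Step 2 — v_11(-9317) = 3 (factor: -9317 = −(11^3 · 7); the sign does not affect v_p). Step 3 — |x − y|_11 = 11^{-3} = 1/1331.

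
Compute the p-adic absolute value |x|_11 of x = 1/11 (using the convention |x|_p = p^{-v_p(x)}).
|1/11|_11 = 11

Step 1 — compute v_11(x) by factoring powers of 11 out of the numerator and denominator: v_11(1/11) = -1. Step 2 — apply |x|_p = p^{-v_p(x)} = 11^{1} = 11.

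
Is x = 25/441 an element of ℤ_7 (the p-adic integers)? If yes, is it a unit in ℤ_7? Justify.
x ∉ ℤ_7 (v_7(x) = -2 < 0)

ℤ_7 = {x ∈ ℚ_7 : v_7(x) ≥ 0} and ℤ_7^× = {x ∈ ℤ_7 : v_7(x) = 0}. Here v_7(25/441) = v_7(num) − v_7(den) = -2; compare against these criteria.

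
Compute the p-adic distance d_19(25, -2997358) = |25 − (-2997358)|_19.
d_19(25, -2997358) = 1/130321

Step 1 — x − y = 25 − (-2997358) = 2997383. Step 2 — v_19(2997383) = 4 (factor: 2997383 = (19^4 · 23); the sign does not affect v_p). Step 3 — |x − y|_19 = 19^{-4} = 1/130321.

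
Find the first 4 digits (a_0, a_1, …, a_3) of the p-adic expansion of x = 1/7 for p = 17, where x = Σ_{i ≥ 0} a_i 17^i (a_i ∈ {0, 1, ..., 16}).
(a_0, …, a_3) = (5, 7, 2, 12)

v_17(1/7) = 0 (numerator and denominator both coprime to 17), so x ∈ ℤ_17^×. Compute digits iteratively via a_i = x_i mod 17, x_{i+1} = (x_i − a_i)/17, with x_0 = x:
  x_0 = 1/7;  a_0 = 5;  x_1 = (x_0 − 5)/17 = -2/7
  x_1 = -2/7;  a_1 = 7;  x_2 = (x_1 − 7)/17 = -3/7
  x_2 = -3/7;  a_2 = 2;  x_3 = (x_2 − 2)/17 = -1/7
  x_3 = -1/7;  a_3 = 12;  x_4 = (x_3 − 12)/17 = -5/7
Digits: (5, 7, 2, 12).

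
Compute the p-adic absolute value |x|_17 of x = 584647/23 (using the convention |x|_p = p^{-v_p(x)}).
|584647/23|_17 = 1/83521

Step 1 — compute v_17(x) by factoring powers of 17 out of the numerator and denominator: v_17(584647/23) = 4. Step 2 — apply |x|_p = p^{-v_p(x)} = 17^{-4} = 1/83521.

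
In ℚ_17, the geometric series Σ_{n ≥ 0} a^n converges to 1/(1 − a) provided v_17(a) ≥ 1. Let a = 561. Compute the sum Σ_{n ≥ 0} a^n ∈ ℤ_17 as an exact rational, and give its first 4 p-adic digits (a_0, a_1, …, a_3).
Σ a^n = 1/(1 − a) = -1/560;  first 4 digits = (1, 16, 2, 12)

v_17(a) = 1 ≥ 1, so the series converges in ℤ_17 to 1/(1 − a) = 1/(1 − 561) = -1/560. Expand this rational in ℤ_17: compute digits iteratively via d_i = x_i mod 17, x_{i+1} = (x_i − d_i)/17. The first 4 digits are (1, 16, 2, 12).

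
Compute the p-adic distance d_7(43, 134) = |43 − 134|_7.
d_7(43, 134) = 1/7

Step 1 — x − y = 43 − 134 = -91. Step 2 — v_7(-91) = 1 (factor: -91 = −(7^1 · 13); the sign does not affect v_p). Step 3 — |x − y|_7 = 7^{-1} = 1/7.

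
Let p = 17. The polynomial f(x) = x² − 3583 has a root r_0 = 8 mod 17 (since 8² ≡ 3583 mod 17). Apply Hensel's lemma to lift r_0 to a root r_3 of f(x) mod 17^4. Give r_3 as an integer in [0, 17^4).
r_3 = 62092 (mod 83521)

Hensel's recurrence: r_{i+1} = r_i − f(r_i)·(f′(r_i))^{-1} mod 17^{i+2}, with f′(x) = 2x. Iterate:
  r_0 = 8 (mod 17)
  r_1 = 246 (mod 289)
  r_2 = 3136 (mod 4913)
  r_3 = 62092 (mod 83521)
Final: r_3 = 62092, and one checks f(r_3) ≡ 0 mod 17^4.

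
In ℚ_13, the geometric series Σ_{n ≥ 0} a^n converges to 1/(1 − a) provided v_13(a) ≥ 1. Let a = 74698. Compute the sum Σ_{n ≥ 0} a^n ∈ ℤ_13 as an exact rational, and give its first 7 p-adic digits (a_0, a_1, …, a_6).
Σ a^n = 1/(1 − a) = -1/74697;  first 7 digits = (1, 0, 0, 8, 2, 0, 12)

v_13(a) = 3 ≥ 1, so the series converges in ℤ_13 to 1/(1 − a) = 1/(1 − 74698) = -1/74697. Expand this rational in ℤ_13: compute digits iteratively via d_i = x_i mod 13, x_{i+1} = (x_i − d_i)/13. The first 7 digits are (1, 0, 0, 8, 2, 0, 12).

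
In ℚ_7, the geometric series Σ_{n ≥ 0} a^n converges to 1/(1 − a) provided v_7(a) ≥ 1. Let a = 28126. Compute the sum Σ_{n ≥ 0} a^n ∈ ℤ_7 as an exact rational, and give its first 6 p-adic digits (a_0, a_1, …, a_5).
Σ a^n = 1/(1 − a) = -1/28125;  first 6 digits = (1, 0, 0, 5, 4, 1)

v_7(a) = 3 ≥ 1, so the series converges in ℤ_7 to 1/(1 − a) = 1/(1 − 28126) = -1/28125. Expand this rational in ℤ_7: compute digits iteratively via d_i = x_i mod 7, x_{i+1} = (x_i − d_i)/7. The first 6 digits are (1, 0, 0, 5, 4, 1).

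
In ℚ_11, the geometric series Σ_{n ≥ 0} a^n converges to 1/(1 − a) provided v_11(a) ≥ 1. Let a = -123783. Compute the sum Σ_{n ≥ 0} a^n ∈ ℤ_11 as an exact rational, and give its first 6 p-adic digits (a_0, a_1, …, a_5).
Σ a^n = 1/(1 − a) = 1/123784;  first 6 digits = (1, 0, 0, 6, 2, 10)

v_11(a) = 3 ≥ 1, so the series converges in ℤ_11 to 1/(1 − a) = 1/(1 − (-123783)) = 1/123784. Expand this rational in ℤ_11: compute digits iteratively via d_i = x_i mod 11, x_{i+1} = (x_i − d_i)/11. The first 6 digits are (1, 0, 0, 6, 2, 10).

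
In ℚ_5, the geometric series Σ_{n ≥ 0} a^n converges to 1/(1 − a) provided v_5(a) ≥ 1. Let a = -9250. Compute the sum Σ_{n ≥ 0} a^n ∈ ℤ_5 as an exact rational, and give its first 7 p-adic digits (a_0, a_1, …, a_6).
Σ a^n = 1/(1 − a) = 1/9251;  first 7 digits = (1, 0, 0, 1, 0, 2, 0)

v_5(a) = 3 ≥ 1, so the series converges in ℤ_5 to 1/(1 − a) = 1/(1 − (-9250)) = 1/9251. Expand this rational in ℤ_5: compute digits iteratively via d_i = x_i mod 5, x_{i+1} = (x_i − d_i)/5. The first 7 digits are (1, 0, 0, 1, 0, 2, 0).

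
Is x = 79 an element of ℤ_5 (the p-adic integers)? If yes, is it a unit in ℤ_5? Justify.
x ∈ ℤ_5^× (unit); v_5(x) = 0

ℤ_5 = {x ∈ ℚ_5 : v_5(x) ≥ 0} and ℤ_5^× = {x ∈ ℤ_5 : v_5(x) = 0}. Here v_5(79) = v_5(num) − v_5(den) = 0; compare against these criteria.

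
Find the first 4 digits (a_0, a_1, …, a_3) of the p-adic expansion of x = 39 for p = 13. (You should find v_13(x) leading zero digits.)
(a_0, …, a_3) = (0, 3, 0, 0)

v_13(39) = 1, so a_0 = ... = a_0 = 0. Factor out: x = 13^1 · u with u = 3 a unit in ℤ_13. Expand u iteratively via a_{v+i} = u_i mod 13, u_{i+1} = (u_i − a_{v+i})/13:
  u_0 = 3;  a_1 = 3;  u_1 = (u_0 − 3)/13 = 0
  u_1 = 0;  a_2 = 0;  u_2 = (u_1 − 0)/13 = 0
  u_2 = 0;  a_3 = 0;  u_3 = (u_2 − 0)/13 = 0
Digits: (0, 3, 0, 0).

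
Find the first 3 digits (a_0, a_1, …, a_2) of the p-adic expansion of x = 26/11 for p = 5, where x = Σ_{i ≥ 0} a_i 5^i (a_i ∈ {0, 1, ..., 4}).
(a_0, …, a_2) = (1, 3, 4)

v_5(26/11) = 0 (numerator and denominator both coprime to 5), so x ∈ ℤ_5^×. Compute digits iteratively via a_i = x_i mod 5, x_{i+1} = (x_i − a_i)/5, with x_0 = x:
  x_0 = 26/11;  a_0 = 1;  x_1 = (x_0 − 1)/5 = 3/11
  x_1 = 3/11;  a_1 = 3;  x_2 = (x_1 − 3)/5 = -6/11
  x_2 = -6/11;  a_2 = 4;  x_3 = (x_2 − 4)/5 = -10/11
Digits: (1, 3, 4).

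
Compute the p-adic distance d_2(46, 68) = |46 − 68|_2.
d_2(46, 68) = 1/2

Step 1 — x − y = 46 − 68 = -22. Step 2 — v_2(-22) = 1 (factor: -22 = −(2^1 · 11); the sign does not affect v_p). Step 3 — |x − y|_2 = 2^{-1} = 1/2.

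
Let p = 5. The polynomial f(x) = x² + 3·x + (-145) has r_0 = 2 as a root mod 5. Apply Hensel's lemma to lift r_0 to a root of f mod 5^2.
r_1 = 7 (mod 25)

Hensel: r_{i+1} = r_i − f(r_i)·(f′(r_i))^{-1} mod 5^{i+2}, f′(x) = 2x + 3. Iterate:
  r_0 = 2 (mod 5)
  r_1 = 7 (mod 25)
Final: r = 7 satisfies f(r) ≡ 0 mod 5^2.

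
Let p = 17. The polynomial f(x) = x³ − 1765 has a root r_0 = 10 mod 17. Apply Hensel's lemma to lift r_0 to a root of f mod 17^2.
r_1 = 27 (mod 289)

Hensel: r_{i+1} = r_i − f(r_i)/f′(r_i) mod 17^{i+2}, where f′(x) = 3x². Iterate:
  r_0 = 10 (mod 17)
  r_1 = 27 (mod 289)
Final: r = 27 with f(r) ≡ 0 mod 17^2.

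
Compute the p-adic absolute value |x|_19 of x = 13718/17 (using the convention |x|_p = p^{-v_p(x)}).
|13718/17|_19 = 1/6859

Step 1 — compute v_19(x) by factoring powers of 19 out of the numerator and denominator: v_19(13718/17) = 3. Step 2 — apply |x|_p = p^{-v_p(x)} = 19^{-3} = 1/6859.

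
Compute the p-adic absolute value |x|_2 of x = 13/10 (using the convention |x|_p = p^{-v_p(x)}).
|13/10|_2 = 2

Step 1 — compute v_2(x) by factoring powers of 2 out of the numerator and denominator: v_2(13/10) = -1. Step 2 — apply |x|_p = p^{-v_p(x)} = 2^{1} = 2.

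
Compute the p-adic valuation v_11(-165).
v_11(-165) = 1

v_11(n) is the largest exponent k such that 11^k divides n. Factor out: -165 = -11^1 · 15. (Sign doesn't affect v_p.) So v_11(-165) = 1.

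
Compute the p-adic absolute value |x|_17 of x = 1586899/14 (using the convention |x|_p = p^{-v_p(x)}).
|1586899/14|_17 = 1/83521

Step 1 — compute v_17(x) by factoring powers of 17 out of the numerator and denominator: v_17(1586899/14) = 4. Step 2 — apply |x|_p = p^{-v_p(x)} = 17^{-4} = 1/83521.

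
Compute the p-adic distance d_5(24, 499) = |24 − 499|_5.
d_5(24, 499) = 1/25

Step 1 — x − y = 24 − 499 = -475. Step 2 — v_5(-475) = 2 (factor: -475 = −(5^2 · 19); the sign does not affect v_p). Step 3 — |x − y|_5 = 5^{-2} = 1/25.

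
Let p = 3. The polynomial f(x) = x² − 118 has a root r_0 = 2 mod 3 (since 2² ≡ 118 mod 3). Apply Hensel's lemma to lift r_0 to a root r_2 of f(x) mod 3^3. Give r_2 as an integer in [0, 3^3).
r_2 = 8 (mod 27)

Hensel's recurrence: r_{i+1} = r_i − f(r_i)·(f′(r_i))^{-1} mod 3^{i+2}, with f′(x) = 2x. Iterate:
  r_0 = 2 (mod 3)
  r_1 = 8 (mod 9)
  r_2 = 8 (mod 27)
Final: r_2 = 8, and one checks f(r_2) ≡ 0 mod 3^3.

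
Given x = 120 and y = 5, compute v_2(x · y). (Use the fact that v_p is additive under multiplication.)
v_2(600) = 3

v_p(x) = 3 (factor: 120 = 2^3 · 15); v_p(y) = 0 (factor: 5 = 2^0 · 5). Additivity: v_p(xy) = v_p(x) + v_p(y) = 3 + 0 = 3. (Direct check: xy = 600 = 2^3 · (75).)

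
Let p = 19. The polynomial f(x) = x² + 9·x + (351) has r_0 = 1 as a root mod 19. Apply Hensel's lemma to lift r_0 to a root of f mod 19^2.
r_1 = 1 (mod 361)

Hensel: r_{i+1} = r_i − f(r_i)·(f′(r_i))^{-1} mod 19^{i+2}, f′(x) = 2x + 9. Iterate:
  r_0 = 1 (mod 19)
  r_1 = 1 (mod 361)
Final: r = 1 satisfies f(r) ≡ 0 mod 19^2.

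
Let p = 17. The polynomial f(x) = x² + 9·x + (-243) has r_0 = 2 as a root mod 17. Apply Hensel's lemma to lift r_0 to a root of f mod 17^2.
r_1 = 19 (mod 289)

Hensel: r_{i+1} = r_i − f(r_i)·(f′(r_i))^{-1} mod 17^{i+2}, f′(x) = 2x + 9. Iterate:
  r_0 = 2 (mod 17)
  r_1 = 19 (mod 289)
Final: r = 19 satisfies f(r) ≡ 0 mod 17^2.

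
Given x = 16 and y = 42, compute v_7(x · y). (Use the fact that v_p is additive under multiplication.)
v_7(672) = 1

v_p(x) = 0 (factor: 16 = 7^0 · 16); v_p(y) = 1 (factor: 42 = 7^1 · 6). Additivity: v_p(xy) = v_p(x) + v_p(y) = 0 + 1 = 1. (Direct check: xy = 672 = 7^1 · (96).)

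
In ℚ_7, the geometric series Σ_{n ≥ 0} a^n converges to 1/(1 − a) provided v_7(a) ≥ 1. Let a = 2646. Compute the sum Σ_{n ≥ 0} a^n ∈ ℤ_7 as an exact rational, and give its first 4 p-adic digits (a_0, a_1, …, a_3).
Σ a^n = 1/(1 − a) = -1/2645;  first 4 digits = (1, 0, 5, 0)

v_7(a) = 2 ≥ 1, so the series converges in ℤ_7 to 1/(1 − a) = 1/(1 − 2646) = -1/2645. Expand this rational in ℤ_7: compute digits iteratively via d_i = x_i mod 7, x_{i+1} = (x_i − d_i)/7. The first 4 digits are (1, 0, 5, 0).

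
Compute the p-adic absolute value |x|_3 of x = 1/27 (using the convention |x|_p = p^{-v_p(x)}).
|1/27|_3 = 27

Step 1 — compute v_3(x) by factoring powers of 3 out of the numerator and denominator: v_3(1/27) = -3. Step 2 — apply |x|_p = p^{-v_p(x)} = 3^{3} = 27.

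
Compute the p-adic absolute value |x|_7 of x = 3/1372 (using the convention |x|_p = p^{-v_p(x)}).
|3/1372|_7 = 343

Step 1 — compute v_7(x) by factoring powers of 7 out of the numerator and denominator: v_7(3/1372) = -3. Step 2 — apply |x|_p = p^{-v_p(x)} = 7^{3} = 343.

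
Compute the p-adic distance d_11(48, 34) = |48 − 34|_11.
d_11(48, 34) = 1

Step 1 — x − y = 48 − 34 = 14. Step 2 — v_11(14) = 0 (factor: 14 = (11^0 · 14); the sign does not affect v_p). Step 3 — |x − y|_11 = 11^{0} = 1.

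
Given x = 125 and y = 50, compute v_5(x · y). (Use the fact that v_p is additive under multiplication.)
v_5(6250) = 5

v_p(x) = 3 (factor: 125 = 5^3 · 1); v_p(y) = 2 (factor: 50 = 5^2 · 2). Additivity: v_p(xy) = v_p(x) + v_p(y) = 3 + 2 = 5. (Direct check: xy = 6250 = 5^5 · (2).)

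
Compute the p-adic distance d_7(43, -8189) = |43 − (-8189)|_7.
d_7(43, -8189) = 1/343

Step 1 — x − y = 43 − (-8189) = 8232. Step 2 — v_7(8232) = 3 (factor: 8232 = (7^3 · 24); the sign does not affect v_p). Step 3 — |x − y|_7 = 7^{-3} = 1/343.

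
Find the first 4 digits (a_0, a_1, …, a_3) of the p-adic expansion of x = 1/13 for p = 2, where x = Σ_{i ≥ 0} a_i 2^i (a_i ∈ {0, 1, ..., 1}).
(a_0, …, a_3) = (1, 0, 1, 0)

v_2(1/13) = 0 (numerator and denominator both coprime to 2), so x ∈ ℤ_2^×. Compute digits iteratively via a_i = x_i mod 2, x_{i+1} = (x_i − a_i)/2, with x_0 = x:
  x_0 = 1/13;  a_0 = 1;  x_1 = (x_0 − 1)/2 = -6/13
  x_1 = -6/13;  a_1 = 0;  x_2 = (x_1 − 0)/2 = -3/13
  x_2 = -3/13;  a_2 = 1;  x_3 = (x_2 − 1)/2 = -8/13
  x_3 = -8/13;  a_3 = 0;  x_4 = (x_3 − 0)/2 = -4/13
Digits: (1, 0, 1, 0).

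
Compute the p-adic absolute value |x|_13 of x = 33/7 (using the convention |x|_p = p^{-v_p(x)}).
|33/7|_13 = 1

Step 1 — compute v_13(x) by factoring powers of 13 out of the numerator and denominator: v_13(33/7) = 0. Step 2 — apply |x|_p = p^{-v_p(x)} = 13^{0} = 1.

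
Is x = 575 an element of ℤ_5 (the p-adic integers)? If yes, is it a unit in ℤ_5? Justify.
x ∈ ℤ_5 but not a unit; v_5(x) = 2 > 0

ℤ_5 = {x ∈ ℚ_5 : v_5(x) ≥ 0} and ℤ_5^× = {x ∈ ℤ_5 : v_5(x) = 0}. Here v_5(575) = v_5(num) − v_5(den) = 2; compare against these criteria.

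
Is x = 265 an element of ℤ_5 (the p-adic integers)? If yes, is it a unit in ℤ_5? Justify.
x ∈ ℤ_5 but not a unit; v_5(x) = 1 > 0

ℤ_5 = {x ∈ ℚ_5 : v_5(x) ≥ 0} and ℤ_5^× = {x ∈ ℤ_5 : v_5(x) = 0}. Here v_5(265) = v_5(num) − v_5(den) = 1; compare against these criteria.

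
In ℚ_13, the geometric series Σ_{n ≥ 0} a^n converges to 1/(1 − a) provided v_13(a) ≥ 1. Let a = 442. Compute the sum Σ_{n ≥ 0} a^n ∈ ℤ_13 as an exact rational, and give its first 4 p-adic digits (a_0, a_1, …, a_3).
Σ a^n = 1/(1 − a) = -1/441;  first 4 digits = (1, 8, 1, 3)

v_13(a) = 1 ≥ 1, so the series converges in ℤ_13 to 1/(1 − a) = 1/(1 − 442) = -1/441. Expand this rational in ℤ_13: compute digits iteratively via d_i = x_i mod 13, x_{i+1} = (x_i − d_i)/13. The first 4 digits are (1, 8, 1, 3).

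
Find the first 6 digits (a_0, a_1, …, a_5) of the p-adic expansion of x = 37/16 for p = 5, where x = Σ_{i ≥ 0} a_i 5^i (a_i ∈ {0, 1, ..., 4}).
(a_0, …, a_5) = (2, 1, 2, 3, 4, 0)

v_5(37/16) = 0 (numerator and denominator both coprime to 5), so x ∈ ℤ_5^×. Compute digits iteratively via a_i = x_i mod 5, x_{i+1} = (x_i − a_i)/5, with x_0 = x:
  x_0 = 37/16;  a_0 = 2;  x_1 = (x_0 − 2)/5 = 1/16
  x_1 = 1/16;  a_1 = 1;  x_2 = (x_1 − 1)/5 = -3/16
  x_2 = -3/16;  a_2 = 2;  x_3 = (x_2 − 2)/5 = -7/16
  x_3 = -7/16;  a_3 = 3;  x_4 = (x_3 − 3)/5 = -11/16
  x_4 = -11/16;  a_4 = 4;  x_5 = (x_4 − 4)/5 = -15/16
  x_5 = -15/16;  a_5 = 0;  x_6 = (x_5 − 0)/5 = -3/16
Digits: (2, 1, 2, 3, 4, 0).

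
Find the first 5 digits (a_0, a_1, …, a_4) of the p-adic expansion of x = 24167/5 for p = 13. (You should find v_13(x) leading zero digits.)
(a_0, …, a_4) = (0, 0, 0, 10, 2)

v_13(24167/5) = 3, so a_0 = ... = a_2 = 0. Factor out: x = 13^3 · u with u = 11/5 a unit in ℤ_13. Expand u iteratively via a_{v+i} = u_i mod 13, u_{i+1} = (u_i − a_{v+i})/13:
  u_0 = 11/5;  a_3 = 10;  u_1 = (u_0 − 10)/13 = -3/5
  u_1 = -3/5;  a_4 = 2;  u_2 = (u_1 − 2)/13 = -1/5
Digits: (0, 0, 0, 10, 2).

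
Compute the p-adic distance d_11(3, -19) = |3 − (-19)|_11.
d_11(3, -19) = 1/11

Step 1 — x − y = 3 − (-19) = 22. Step 2 — v_11(22) = 1 (factor: 22 = (11^1 · 2); the sign does not affect v_p). Step 3 — |x − y|_11 = 11^{-1} = 1/11.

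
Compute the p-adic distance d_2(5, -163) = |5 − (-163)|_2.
d_2(5, -163) = 1/8

Step 1 — x − y = 5 − (-163) = 168. Step 2 — v_2(168) = 3 (factor: 168 = (2^3 · 21); the sign does not affect v_p). Step 3 — |x − y|_2 = 2^{-3} = 1/8.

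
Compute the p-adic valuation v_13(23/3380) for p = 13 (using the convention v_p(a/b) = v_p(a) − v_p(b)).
v_13(23/3380) = -2

Factor powers of 13 from the numerator and denominator of the reduced fraction: 23 = 13^0 · 23 and 3380 = 13^2 · 20. Apply v_p(a/b) = v_p(a) − v_p(b): v_13(23/3380) = 0 − 2 = -2.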